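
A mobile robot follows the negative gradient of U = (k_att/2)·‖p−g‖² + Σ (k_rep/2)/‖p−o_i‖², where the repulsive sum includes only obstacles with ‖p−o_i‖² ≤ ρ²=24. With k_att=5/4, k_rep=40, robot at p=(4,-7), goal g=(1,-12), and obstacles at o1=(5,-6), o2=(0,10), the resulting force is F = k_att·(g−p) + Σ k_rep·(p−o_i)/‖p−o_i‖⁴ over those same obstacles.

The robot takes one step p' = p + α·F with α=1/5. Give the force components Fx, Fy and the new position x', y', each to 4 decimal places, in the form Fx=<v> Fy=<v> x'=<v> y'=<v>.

Fx=-13.7500 Fy=-16.2500 x'=1.2500 y'=-10.2500

F_att = 5/4·(g−p) = 5/4·(-3,-5) = (-3.7500,-6.2500)
o1: d²=2 ≤ ρ²=24; F_rep = 40·(-1,-1)/2² = (-10.0000,-10.0000)
o2: d²=305 > ρ²=24 → inactive
F = F_att + ΣF_rep = (-13.7500,-16.2500)
p' = p + 1/5·F = (1.2500,-10.2500)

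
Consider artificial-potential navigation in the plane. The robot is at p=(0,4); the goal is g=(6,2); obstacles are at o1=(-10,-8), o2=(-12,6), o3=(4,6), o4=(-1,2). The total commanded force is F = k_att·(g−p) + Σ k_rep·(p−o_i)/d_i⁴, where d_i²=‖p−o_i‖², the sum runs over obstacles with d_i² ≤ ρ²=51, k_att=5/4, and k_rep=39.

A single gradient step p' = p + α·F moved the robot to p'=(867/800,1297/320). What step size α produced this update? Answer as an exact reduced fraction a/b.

F_att = 5/4·(g−p) = 5/4·(6,-2) = (7.5000,-2.5000)
o1: d²=244 > ρ²=51 → inactive
o2: d²=148 > ρ²=51 → inactive
o3: d²=20 ≤ ρ²=51; F_rep = 39·(-4,-2)/20² = (-0.3900,-0.1950)
o4: d²=5 ≤ ρ²=51; F_rep = 39·(1,2)/5² = (1.5600,3.1200)
F = F_att + ΣF_rep = (8.6700,0.4250)
Δp = p'−p = (1.0837,0.0531); α = Δx/Fx = (867/800) / (867/100) = 1/8
check: Δy/Fy = (17/320) / (17/40) = 1/8 ✓

α = 1/8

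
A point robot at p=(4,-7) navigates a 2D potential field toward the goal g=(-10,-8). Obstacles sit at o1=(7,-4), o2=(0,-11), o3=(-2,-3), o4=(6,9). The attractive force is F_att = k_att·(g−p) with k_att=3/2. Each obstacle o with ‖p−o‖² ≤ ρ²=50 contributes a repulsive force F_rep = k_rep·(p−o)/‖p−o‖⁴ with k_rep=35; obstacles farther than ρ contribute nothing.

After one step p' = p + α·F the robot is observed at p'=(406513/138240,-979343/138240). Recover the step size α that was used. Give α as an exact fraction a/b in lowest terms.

α = 1/20

F_att = 3/2·(g−p) = 3/2·(-14,-1) = (-21.0000,-1.5000)
o1: d²=18 ≤ ρ²=50; F_rep = 35·(-3,-3)/18² = (-0.3241,-0.3241)
o2: d²=32 ≤ ρ²=50; F_rep = 35·(4,4)/32² = (0.1367,0.1367)
o3: d²=52 > ρ²=50 → inactive
o4: d²=260 > ρ²=50 → inactive
F = F_att + ΣF_rep = (-21.1874,-1.6874)
Δp = p'−p = (-1.0594,-0.0844); α = Δx/Fx = (-146447/138240) / (-146447/6912) = 1/20
check: Δy/Fy = (-11663/138240) / (-11663/6912) = 1/20 ✓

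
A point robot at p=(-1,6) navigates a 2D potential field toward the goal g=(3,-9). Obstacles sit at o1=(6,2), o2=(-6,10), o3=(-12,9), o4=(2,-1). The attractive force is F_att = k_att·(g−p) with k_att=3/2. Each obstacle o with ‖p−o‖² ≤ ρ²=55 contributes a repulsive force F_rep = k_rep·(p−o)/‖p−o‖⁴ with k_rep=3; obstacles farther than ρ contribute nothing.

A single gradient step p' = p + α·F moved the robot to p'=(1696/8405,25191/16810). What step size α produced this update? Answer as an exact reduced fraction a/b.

F_att = 3/2·(g−p) = 3/2·(4,-15) = (6.0000,-22.5000)
o1: d²=65 > ρ²=55 → inactive
o2: d²=41 ≤ ρ²=55; F_rep = 3·(5,-4)/41² = (0.0089,-0.0071)
o3: d²=130 > ρ²=55 → inactive
o4: d²=58 > ρ²=55 → inactive
F = F_att + ΣF_rep = (6.0089,-22.5071)
Δp = p'−p = (1.2018,-4.5014); α = Δx/Fx = (10101/8405) / (10101/1681) = 1/5
check: Δy/Fy = (-75669/16810) / (-75669/3362) = 1/5 ✓

α = 1/5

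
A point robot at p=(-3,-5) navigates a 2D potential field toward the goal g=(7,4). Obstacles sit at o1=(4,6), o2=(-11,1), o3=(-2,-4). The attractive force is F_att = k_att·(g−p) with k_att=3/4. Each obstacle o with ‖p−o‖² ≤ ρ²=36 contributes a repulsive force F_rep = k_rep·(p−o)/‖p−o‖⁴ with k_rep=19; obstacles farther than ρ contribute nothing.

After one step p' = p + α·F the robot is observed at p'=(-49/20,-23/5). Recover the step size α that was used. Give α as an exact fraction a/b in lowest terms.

α = 1/5

F_att = 3/4·(g−p) = 3/4·(10,9) = (7.5000,6.7500)
o1: d²=170 > ρ²=36 → inactive
o2: d²=100 > ρ²=36 → inactive
o3: d²=2 ≤ ρ²=36; F_rep = 19·(-1,-1)/2² = (-4.7500,-4.7500)
F = F_att + ΣF_rep = (2.7500,2.0000)
Δp = p'−p = (0.5500,0.4000); α = Δx/Fx = (11/20) / (11/4) = 1/5
check: Δy/Fy = (2/5) / (2) = 1/5 ✓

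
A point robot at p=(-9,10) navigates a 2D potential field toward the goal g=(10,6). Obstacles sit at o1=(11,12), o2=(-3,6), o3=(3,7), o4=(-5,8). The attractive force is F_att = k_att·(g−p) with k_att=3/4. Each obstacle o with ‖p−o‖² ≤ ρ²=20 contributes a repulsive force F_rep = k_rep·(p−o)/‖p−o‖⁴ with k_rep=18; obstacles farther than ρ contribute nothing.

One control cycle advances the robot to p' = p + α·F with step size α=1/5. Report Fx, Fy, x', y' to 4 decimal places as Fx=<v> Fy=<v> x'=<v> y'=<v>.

Fx=14.0700 Fy=-2.9100 x'=-6.1860 y'=9.4180

F_att = 3/4·(g−p) = 3/4·(19,-4) = (14.2500,-3.0000)
o1: d²=404 > ρ²=20 → inactive
o2: d²=52 > ρ²=20 → inactive
o3: d²=153 > ρ²=20 → inactive
o4: d²=20 ≤ ρ²=20; F_rep = 18·(-4,2)/20² = (-0.1800,0.0900)
F = F_att + ΣF_rep = (14.0700,-2.9100)
p' = p + 1/5·F = (-6.1860,9.4180)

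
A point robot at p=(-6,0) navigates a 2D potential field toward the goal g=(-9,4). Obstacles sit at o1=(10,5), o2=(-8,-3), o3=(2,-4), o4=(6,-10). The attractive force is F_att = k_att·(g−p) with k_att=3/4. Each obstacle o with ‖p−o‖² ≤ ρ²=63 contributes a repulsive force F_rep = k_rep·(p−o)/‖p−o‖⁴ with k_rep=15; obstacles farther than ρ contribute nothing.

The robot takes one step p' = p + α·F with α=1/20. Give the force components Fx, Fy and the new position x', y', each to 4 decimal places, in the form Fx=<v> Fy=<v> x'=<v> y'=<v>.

F_att = 3/4·(g−p) = 3/4·(-3,4) = (-2.2500,3.0000)
o1: d²=281 > ρ²=63 → inactive
o2: d²=13 ≤ ρ²=63; F_rep = 15·(2,3)/13² = (0.1775,0.2663)
o3: d²=80 > ρ²=63 → inactive
o4: d²=244 > ρ²=63 → inactive
F = F_att + ΣF_rep = (-2.0725,3.2663)
p' = p + 1/20·F = (-6.1036,0.1633)

Fx=-2.0725 Fy=3.2663 x'=-6.1036 y'=0.1633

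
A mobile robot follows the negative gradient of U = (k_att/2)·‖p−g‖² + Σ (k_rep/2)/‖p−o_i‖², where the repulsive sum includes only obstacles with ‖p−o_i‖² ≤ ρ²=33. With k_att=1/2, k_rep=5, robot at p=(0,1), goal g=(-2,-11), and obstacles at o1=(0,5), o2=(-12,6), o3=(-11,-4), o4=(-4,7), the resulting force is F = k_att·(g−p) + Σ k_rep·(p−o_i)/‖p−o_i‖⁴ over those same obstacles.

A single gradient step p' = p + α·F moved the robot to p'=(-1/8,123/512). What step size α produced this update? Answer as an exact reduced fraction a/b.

F_att = 1/2·(g−p) = 1/2·(-2,-12) = (-1.0000,-6.0000)
o1: d²=16 ≤ ρ²=33; F_rep = 5·(0,-4)/16² = (0.0000,-0.0781)
o2: d²=169 > ρ²=33 → inactive
o3: d²=146 > ρ²=33 → inactive
o4: d²=52 > ρ²=33 → inactive
F = F_att + ΣF_rep = (-1.0000,-6.0781)
Δp = p'−p = (-0.1250,-0.7598); α = Δx/Fx = (-1/8) / (-1) = 1/8
check: Δy/Fy = (-389/512) / (-389/64) = 1/8 ✓

α = 1/8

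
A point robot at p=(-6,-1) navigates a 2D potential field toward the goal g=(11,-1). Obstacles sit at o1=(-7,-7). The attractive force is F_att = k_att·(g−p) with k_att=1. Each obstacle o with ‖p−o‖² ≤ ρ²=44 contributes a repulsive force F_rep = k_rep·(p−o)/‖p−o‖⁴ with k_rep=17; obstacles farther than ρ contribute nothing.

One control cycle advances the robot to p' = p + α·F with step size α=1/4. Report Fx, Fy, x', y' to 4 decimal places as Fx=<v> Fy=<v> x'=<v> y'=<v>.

F_att = 1·(g−p) = 1·(17,0) = (17.0000,0.0000)
o1: d²=37 ≤ ρ²=44; F_rep = 17·(1,6)/37² = (0.0124,0.0745)
F = F_att + ΣF_rep = (17.0124,0.0745)
p' = p + 1/4·F = (-1.7469,-0.9814)

Fx=17.0124 Fy=0.0745 x'=-1.7469 y'=-0.9814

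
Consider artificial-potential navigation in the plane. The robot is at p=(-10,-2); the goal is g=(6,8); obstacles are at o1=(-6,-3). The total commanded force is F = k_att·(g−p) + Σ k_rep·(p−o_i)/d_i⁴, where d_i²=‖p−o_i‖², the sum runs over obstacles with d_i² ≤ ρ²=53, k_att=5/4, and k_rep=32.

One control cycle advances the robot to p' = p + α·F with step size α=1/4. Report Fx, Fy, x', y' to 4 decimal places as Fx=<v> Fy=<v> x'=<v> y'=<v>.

Fx=19.5571 Fy=12.6107 x'=-5.1107 y'=1.1527

F_att = 5/4·(g−p) = 5/4·(16,10) = (20.0000,12.5000)
o1: d²=17 ≤ ρ²=53; F_rep = 32·(-4,1)/17² = (-0.4429,0.1107)
F = F_att + ΣF_rep = (19.5571,12.6107)
p' = p + 1/4·F = (-5.1107,1.1527)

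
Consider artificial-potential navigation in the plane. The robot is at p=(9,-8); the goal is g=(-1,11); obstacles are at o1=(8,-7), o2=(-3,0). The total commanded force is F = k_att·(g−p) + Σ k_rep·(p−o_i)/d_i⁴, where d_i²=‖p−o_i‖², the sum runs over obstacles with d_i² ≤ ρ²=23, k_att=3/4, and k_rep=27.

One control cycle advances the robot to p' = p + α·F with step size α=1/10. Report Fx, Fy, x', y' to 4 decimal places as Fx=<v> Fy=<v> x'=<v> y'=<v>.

Fx=-0.7500 Fy=7.5000 x'=8.9250 y'=-7.2500

F_att = 3/4·(g−p) = 3/4·(-10,19) = (-7.5000,14.2500)
o1: d²=2 ≤ ρ²=23; F_rep = 27·(1,-1)/2² = (6.7500,-6.7500)
o2: d²=208 > ρ²=23 → inactive
F = F_att + ΣF_rep = (-0.7500,7.5000)
p' = p + 1/10·F = (8.9250,-7.2500)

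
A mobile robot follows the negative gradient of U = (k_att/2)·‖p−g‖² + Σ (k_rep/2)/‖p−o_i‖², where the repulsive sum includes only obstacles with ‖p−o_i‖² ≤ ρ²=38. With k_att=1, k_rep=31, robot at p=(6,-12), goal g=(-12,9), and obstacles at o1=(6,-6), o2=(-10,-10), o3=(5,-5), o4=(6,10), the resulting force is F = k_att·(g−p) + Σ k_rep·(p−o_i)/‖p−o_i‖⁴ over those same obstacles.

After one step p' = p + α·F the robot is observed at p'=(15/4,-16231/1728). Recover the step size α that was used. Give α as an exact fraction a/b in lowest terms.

α = 1/8

F_att = 1·(g−p) = 1·(-18,21) = (-18.0000,21.0000)
o1: d²=36 ≤ ρ²=38; F_rep = 31·(0,-6)/36² = (0.0000,-0.1435)
o2: d²=260 > ρ²=38 → inactive
o3: d²=50 > ρ²=38 → inactive
o4: d²=484 > ρ²=38 → inactive
F = F_att + ΣF_rep = (-18.0000,20.8565)
Δp = p'−p = (-2.2500,2.6071); α = Δx/Fx = (-9/4) / (-18) = 1/8
check: Δy/Fy = (4505/1728) / (4505/216) = 1/8 ✓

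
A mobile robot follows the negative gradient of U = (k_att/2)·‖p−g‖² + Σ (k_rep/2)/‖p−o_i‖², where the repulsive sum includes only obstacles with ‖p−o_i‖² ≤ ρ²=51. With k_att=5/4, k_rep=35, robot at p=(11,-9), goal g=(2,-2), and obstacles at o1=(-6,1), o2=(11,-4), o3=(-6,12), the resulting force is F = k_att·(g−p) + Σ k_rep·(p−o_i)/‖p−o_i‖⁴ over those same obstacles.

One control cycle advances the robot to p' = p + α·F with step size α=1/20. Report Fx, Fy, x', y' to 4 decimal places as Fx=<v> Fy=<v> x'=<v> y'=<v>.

F_att = 5/4·(g−p) = 5/4·(-9,7) = (-11.2500,8.7500)
o1: d²=389 > ρ²=51 → inactive
o2: d²=25 ≤ ρ²=51; F_rep = 35·(0,-5)/25² = (0.0000,-0.2800)
o3: d²=730 > ρ²=51 → inactive
F = F_att + ΣF_rep = (-11.2500,8.4700)
p' = p + 1/20·F = (10.4375,-8.5765)

Fx=-11.2500 Fy=8.4700 x'=10.4375 y'=-8.5765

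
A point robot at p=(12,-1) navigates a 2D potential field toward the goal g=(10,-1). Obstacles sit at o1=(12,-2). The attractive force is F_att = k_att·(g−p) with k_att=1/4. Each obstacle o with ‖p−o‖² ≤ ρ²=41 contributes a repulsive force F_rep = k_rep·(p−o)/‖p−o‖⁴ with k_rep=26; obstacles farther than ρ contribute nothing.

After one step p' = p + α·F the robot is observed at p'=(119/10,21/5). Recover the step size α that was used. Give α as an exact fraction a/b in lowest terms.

F_att = 1/4·(g−p) = 1/4·(-2,0) = (-0.5000,0.0000)
o1: d²=1 ≤ ρ²=41; F_rep = 26·(0,1)/1² = (0.0000,26.0000)
F = F_att + ΣF_rep = (-0.5000,26.0000)
Δp = p'−p = (-0.1000,5.2000); α = Δx/Fx = (-1/10) / (-1/2) = 1/5
check: Δy/Fy = (26/5) / (26) = 1/5 ✓

α = 1/5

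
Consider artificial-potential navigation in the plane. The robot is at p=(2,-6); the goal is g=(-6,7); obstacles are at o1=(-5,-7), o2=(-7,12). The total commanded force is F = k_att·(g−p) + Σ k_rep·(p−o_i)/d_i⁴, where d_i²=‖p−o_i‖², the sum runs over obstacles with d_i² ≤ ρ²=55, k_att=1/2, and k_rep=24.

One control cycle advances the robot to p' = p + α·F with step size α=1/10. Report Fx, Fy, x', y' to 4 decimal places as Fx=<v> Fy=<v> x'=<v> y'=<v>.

Fx=-3.9328 Fy=6.5096 x'=1.6067 y'=-5.3490

F_att = 1/2·(g−p) = 1/2·(-8,13) = (-4.0000,6.5000)
o1: d²=50 ≤ ρ²=55; F_rep = 24·(7,1)/50² = (0.0672,0.0096)
o2: d²=405 > ρ²=55 → inactive
F = F_att + ΣF_rep = (-3.9328,6.5096)
p' = p + 1/10·F = (1.6067,-5.3490)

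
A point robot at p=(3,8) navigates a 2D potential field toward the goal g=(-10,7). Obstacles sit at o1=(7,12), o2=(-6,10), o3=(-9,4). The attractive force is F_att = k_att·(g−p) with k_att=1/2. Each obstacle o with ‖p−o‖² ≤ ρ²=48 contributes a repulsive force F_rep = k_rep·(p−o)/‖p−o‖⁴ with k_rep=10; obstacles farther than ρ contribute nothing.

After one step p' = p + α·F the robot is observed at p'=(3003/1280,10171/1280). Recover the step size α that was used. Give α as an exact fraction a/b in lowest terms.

α = 1/10

F_att = 1/2·(g−p) = 1/2·(-13,-1) = (-6.5000,-0.5000)
o1: d²=32 ≤ ρ²=48; F_rep = 10·(-4,-4)/32² = (-0.0391,-0.0391)
o2: d²=85 > ρ²=48 → inactive
o3: d²=160 > ρ²=48 → inactive
F = F_att + ΣF_rep = (-6.5391,-0.5391)
Δp = p'−p = (-0.6539,-0.0539); α = Δx/Fx = (-837/1280) / (-837/128) = 1/10
check: Δy/Fy = (-69/1280) / (-69/128) = 1/10 ✓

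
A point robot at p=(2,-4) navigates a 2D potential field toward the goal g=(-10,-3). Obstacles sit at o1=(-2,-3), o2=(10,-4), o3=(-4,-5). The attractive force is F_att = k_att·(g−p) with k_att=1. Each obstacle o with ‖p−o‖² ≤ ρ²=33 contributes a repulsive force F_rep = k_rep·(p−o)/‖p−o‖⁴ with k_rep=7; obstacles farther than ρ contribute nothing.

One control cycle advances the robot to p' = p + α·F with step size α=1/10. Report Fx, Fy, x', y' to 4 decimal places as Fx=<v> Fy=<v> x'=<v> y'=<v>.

F_att = 1·(g−p) = 1·(-12,1) = (-12.0000,1.0000)
o1: d²=17 ≤ ρ²=33; F_rep = 7·(4,-1)/17² = (0.0969,-0.0242)
o2: d²=64 > ρ²=33 → inactive
o3: d²=37 > ρ²=33 → inactive
F = F_att + ΣF_rep = (-11.9031,0.9758)
p' = p + 1/10·F = (0.8097,-3.9024)

Fx=-11.9031 Fy=0.9758 x'=0.8097 y'=-3.9024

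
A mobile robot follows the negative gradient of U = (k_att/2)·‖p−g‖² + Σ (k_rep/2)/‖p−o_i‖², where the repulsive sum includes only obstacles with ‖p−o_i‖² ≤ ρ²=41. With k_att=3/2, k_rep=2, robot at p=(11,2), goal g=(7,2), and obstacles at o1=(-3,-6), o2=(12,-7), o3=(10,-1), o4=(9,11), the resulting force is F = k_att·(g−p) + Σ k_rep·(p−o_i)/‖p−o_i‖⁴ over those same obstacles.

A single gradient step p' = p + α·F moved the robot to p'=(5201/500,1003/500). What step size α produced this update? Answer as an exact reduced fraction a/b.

F_att = 3/2·(g−p) = 3/2·(-4,0) = (-6.0000,0.0000)
o1: d²=260 > ρ²=41 → inactive
o2: d²=82 > ρ²=41 → inactive
o3: d²=10 ≤ ρ²=41; F_rep = 2·(1,3)/10² = (0.0200,0.0600)
o4: d²=85 > ρ²=41 → inactive
F = F_att + ΣF_rep = (-5.9800,0.0600)
Δp = p'−p = (-0.5980,0.0060); α = Δx/Fx = (-299/500) / (-299/50) = 1/10
check: Δy/Fy = (3/500) / (3/50) = 1/10 ✓

α = 1/10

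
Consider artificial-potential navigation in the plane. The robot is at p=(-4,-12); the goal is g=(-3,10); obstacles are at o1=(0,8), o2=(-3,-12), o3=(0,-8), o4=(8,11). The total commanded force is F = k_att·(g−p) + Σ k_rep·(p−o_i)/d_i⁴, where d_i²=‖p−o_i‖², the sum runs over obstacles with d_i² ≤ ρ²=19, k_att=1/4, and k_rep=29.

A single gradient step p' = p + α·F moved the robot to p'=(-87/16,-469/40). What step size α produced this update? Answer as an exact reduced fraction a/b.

F_att = 1/4·(g−p) = 1/4·(1,22) = (0.2500,5.5000)
o1: d²=416 > ρ²=19 → inactive
o2: d²=1 ≤ ρ²=19; F_rep = 29·(-1,0)/1² = (-29.0000,0.0000)
o3: d²=32 > ρ²=19 → inactive
o4: d²=673 > ρ²=19 → inactive
F = F_att + ΣF_rep = (-28.7500,5.5000)
Δp = p'−p = (-1.4375,0.2750); α = Δx/Fx = (-23/16) / (-115/4) = 1/20
check: Δy/Fy = (11/40) / (11/2) = 1/20 ✓

α = 1/20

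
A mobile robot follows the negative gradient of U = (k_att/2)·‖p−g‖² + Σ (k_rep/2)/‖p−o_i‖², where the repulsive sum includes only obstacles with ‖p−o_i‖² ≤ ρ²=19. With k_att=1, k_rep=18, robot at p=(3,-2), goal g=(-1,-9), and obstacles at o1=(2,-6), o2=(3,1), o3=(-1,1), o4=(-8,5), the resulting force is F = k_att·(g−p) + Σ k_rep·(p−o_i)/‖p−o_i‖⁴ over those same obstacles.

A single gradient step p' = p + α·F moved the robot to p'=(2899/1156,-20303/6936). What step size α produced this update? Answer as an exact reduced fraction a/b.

α = 1/8

F_att = 1·(g−p) = 1·(-4,-7) = (-4.0000,-7.0000)
o1: d²=17 ≤ ρ²=19; F_rep = 18·(1,4)/17² = (0.0623,0.2491)
o2: d²=9 ≤ ρ²=19; F_rep = 18·(0,-3)/9² = (0.0000,-0.6667)
o3: d²=25 > ρ²=19 → inactive
o4: d²=170 > ρ²=19 → inactive
F = F_att + ΣF_rep = (-3.9377,-7.4175)
Δp = p'−p = (-0.4922,-0.9272); α = Δx/Fx = (-569/1156) / (-1138/289) = 1/8
check: Δy/Fy = (-6431/6936) / (-6431/867) = 1/8 ✓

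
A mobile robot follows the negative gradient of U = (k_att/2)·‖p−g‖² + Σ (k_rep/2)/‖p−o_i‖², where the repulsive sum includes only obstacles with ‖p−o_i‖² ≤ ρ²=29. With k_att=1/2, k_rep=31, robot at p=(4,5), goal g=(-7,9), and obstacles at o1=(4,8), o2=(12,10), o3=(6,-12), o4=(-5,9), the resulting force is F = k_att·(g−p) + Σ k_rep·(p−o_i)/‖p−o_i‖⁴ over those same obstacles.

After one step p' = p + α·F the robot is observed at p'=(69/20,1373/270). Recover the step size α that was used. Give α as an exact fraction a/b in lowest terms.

α = 1/10

F_att = 1/2·(g−p) = 1/2·(-11,4) = (-5.5000,2.0000)
o1: d²=9 ≤ ρ²=29; F_rep = 31·(0,-3)/9² = (0.0000,-1.1481)
o2: d²=89 > ρ²=29 → inactive
o3: d²=293 > ρ²=29 → inactive
o4: d²=97 > ρ²=29 → inactive
F = F_att + ΣF_rep = (-5.5000,0.8519)
Δp = p'−p = (-0.5500,0.0852); α = Δx/Fx = (-11/20) / (-11/2) = 1/10
check: Δy/Fy = (23/270) / (23/27) = 1/10 ✓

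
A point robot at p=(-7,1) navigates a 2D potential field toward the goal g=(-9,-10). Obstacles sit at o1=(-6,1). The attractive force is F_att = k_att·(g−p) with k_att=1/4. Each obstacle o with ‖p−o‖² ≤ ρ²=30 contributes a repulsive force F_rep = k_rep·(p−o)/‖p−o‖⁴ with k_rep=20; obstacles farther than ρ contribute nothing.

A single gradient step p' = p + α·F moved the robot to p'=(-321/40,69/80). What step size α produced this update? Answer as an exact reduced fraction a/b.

F_att = 1/4·(g−p) = 1/4·(-2,-11) = (-0.5000,-2.7500)
o1: d²=1 ≤ ρ²=30; F_rep = 20·(-1,0)/1² = (-20.0000,0.0000)
F = F_att + ΣF_rep = (-20.5000,-2.7500)
Δp = p'−p = (-1.0250,-0.1375); α = Δx/Fx = (-41/40) / (-41/2) = 1/20
check: Δy/Fy = (-11/80) / (-11/4) = 1/20 ✓

α = 1/20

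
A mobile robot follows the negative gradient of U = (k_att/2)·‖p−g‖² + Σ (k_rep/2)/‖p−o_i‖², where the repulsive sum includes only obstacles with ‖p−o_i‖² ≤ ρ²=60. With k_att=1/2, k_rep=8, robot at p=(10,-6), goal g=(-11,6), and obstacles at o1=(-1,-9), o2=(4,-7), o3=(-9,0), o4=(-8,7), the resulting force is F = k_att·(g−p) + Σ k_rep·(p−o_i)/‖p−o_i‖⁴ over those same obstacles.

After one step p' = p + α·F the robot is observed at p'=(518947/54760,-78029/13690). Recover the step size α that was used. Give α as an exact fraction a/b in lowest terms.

α = 1/20

F_att = 1/2·(g−p) = 1/2·(-21,12) = (-10.5000,6.0000)
o1: d²=130 > ρ²=60 → inactive
o2: d²=37 ≤ ρ²=60; F_rep = 8·(6,1)/37² = (0.0351,0.0058)
o3: d²=397 > ρ²=60 → inactive
o4: d²=493 > ρ²=60 → inactive
F = F_att + ΣF_rep = (-10.4649,6.0058)
Δp = p'−p = (-0.5232,0.3003); α = Δx/Fx = (-28653/54760) / (-28653/2738) = 1/20
check: Δy/Fy = (4111/13690) / (8222/1369) = 1/20 ✓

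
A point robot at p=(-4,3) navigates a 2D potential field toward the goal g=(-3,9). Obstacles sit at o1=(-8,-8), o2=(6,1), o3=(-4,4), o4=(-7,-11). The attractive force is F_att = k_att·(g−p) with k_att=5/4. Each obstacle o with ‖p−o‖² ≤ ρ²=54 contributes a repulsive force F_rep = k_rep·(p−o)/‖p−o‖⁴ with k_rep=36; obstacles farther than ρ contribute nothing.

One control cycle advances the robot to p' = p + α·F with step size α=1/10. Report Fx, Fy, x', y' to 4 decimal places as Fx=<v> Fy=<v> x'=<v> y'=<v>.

Fx=1.2500 Fy=-28.5000 x'=-3.8750 y'=0.1500

F_att = 5/4·(g−p) = 5/4·(1,6) = (1.2500,7.5000)
o1: d²=137 > ρ²=54 → inactive
o2: d²=104 > ρ²=54 → inactive
o3: d²=1 ≤ ρ²=54; F_rep = 36·(0,-1)/1² = (0.0000,-36.0000)
o4: d²=205 > ρ²=54 → inactive
F = F_att + ΣF_rep = (1.2500,-28.5000)
p' = p + 1/10·F = (-3.8750,0.1500)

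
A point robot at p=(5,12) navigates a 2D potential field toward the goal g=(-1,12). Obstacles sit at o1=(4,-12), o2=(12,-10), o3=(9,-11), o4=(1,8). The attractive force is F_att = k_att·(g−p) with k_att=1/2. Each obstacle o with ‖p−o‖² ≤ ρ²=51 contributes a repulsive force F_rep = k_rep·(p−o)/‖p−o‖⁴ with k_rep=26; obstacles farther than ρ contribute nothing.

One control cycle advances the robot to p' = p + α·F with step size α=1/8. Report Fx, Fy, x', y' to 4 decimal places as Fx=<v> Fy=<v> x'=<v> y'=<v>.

Fx=-2.8984 Fy=0.1016 x'=4.6377 y'=12.0127

F_att = 1/2·(g−p) = 1/2·(-6,0) = (-3.0000,0.0000)
o1: d²=577 > ρ²=51 → inactive
o2: d²=533 > ρ²=51 → inactive
o3: d²=545 > ρ²=51 → inactive
o4: d²=32 ≤ ρ²=51; F_rep = 26·(4,4)/32² = (0.1016,0.1016)
F = F_att + ΣF_rep = (-2.8984,0.1016)
p' = p + 1/8·F = (4.6377,12.0127)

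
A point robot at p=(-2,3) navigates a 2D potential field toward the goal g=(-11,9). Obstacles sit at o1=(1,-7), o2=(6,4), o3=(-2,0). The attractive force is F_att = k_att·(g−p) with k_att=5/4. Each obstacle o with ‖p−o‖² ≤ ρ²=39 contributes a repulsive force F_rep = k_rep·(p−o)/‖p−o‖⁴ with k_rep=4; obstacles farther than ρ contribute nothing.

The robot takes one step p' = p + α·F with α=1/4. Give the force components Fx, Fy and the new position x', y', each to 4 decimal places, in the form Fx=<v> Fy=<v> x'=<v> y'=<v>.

Fx=-11.2500 Fy=7.6481 x'=-4.8125 y'=4.9120

F_att = 5/4·(g−p) = 5/4·(-9,6) = (-11.2500,7.5000)
o1: d²=109 > ρ²=39 → inactive
o2: d²=65 > ρ²=39 → inactive
o3: d²=9 ≤ ρ²=39; F_rep = 4·(0,3)/9² = (0.0000,0.1481)
F = F_att + ΣF_rep = (-11.2500,7.6481)
p' = p + 1/4·F = (-4.8125,4.9120)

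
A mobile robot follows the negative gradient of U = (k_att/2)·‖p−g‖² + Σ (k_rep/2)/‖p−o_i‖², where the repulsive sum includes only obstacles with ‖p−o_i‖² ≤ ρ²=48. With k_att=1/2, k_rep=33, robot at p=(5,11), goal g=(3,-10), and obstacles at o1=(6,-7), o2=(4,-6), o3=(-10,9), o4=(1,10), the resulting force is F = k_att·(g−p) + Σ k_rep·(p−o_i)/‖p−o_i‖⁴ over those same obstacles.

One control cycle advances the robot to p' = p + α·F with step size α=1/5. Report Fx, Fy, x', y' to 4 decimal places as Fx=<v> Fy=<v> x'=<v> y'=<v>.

Fx=-0.5433 Fy=-10.3858 x'=4.8913 y'=8.9228

F_att = 1/2·(g−p) = 1/2·(-2,-21) = (-1.0000,-10.5000)
o1: d²=325 > ρ²=48 → inactive
o2: d²=290 > ρ²=48 → inactive
o3: d²=229 > ρ²=48 → inactive
o4: d²=17 ≤ ρ²=48; F_rep = 33·(4,1)/17² = (0.4567,0.1142)
F = F_att + ΣF_rep = (-0.5433,-10.3858)
p' = p + 1/5·F = (4.8913,8.9228)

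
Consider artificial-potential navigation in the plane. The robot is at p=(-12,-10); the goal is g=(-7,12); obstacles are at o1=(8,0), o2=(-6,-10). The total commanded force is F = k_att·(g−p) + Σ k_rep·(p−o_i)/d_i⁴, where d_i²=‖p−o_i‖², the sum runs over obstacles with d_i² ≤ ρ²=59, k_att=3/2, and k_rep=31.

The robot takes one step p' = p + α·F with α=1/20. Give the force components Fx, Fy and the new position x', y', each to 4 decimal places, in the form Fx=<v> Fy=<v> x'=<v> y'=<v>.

F_att = 3/2·(g−p) = 3/2·(5,22) = (7.5000,33.0000)
o1: d²=500 > ρ²=59 → inactive
o2: d²=36 ≤ ρ²=59; F_rep = 31·(-6,0)/36² = (-0.1435,0.0000)
F = F_att + ΣF_rep = (7.3565,33.0000)
p' = p + 1/20·F = (-11.6322,-8.3500)

Fx=7.3565 Fy=33.0000 x'=-11.6322 y'=-8.3500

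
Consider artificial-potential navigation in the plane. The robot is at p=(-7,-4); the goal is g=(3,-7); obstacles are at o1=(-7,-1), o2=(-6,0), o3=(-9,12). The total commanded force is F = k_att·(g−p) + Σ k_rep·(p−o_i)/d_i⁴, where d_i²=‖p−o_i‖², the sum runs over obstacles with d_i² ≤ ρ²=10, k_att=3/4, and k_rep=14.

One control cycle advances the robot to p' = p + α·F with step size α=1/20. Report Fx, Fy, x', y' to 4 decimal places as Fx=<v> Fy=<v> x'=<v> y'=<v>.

F_att = 3/4·(g−p) = 3/4·(10,-3) = (7.5000,-2.2500)
o1: d²=9 ≤ ρ²=10; F_rep = 14·(0,-3)/9² = (0.0000,-0.5185)
o2: d²=17 > ρ²=10 → inactive
o3: d²=260 > ρ²=10 → inactive
F = F_att + ΣF_rep = (7.5000,-2.7685)
p' = p + 1/20·F = (-6.6250,-4.1384)

Fx=7.5000 Fy=-2.7685 x'=-6.6250 y'=-4.1384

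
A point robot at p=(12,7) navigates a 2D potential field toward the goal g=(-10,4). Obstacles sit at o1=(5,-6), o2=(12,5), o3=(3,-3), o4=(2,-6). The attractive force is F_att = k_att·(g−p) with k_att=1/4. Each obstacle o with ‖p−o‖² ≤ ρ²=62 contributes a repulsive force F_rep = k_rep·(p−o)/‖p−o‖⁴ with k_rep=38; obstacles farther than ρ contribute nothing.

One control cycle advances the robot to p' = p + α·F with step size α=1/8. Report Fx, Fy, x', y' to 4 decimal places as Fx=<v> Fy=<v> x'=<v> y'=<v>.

F_att = 1/4·(g−p) = 1/4·(-22,-3) = (-5.5000,-0.7500)
o1: d²=218 > ρ²=62 → inactive
o2: d²=4 ≤ ρ²=62; F_rep = 38·(0,2)/4² = (0.0000,4.7500)
o3: d²=181 > ρ²=62 → inactive
o4: d²=269 > ρ²=62 → inactive
F = F_att + ΣF_rep = (-5.5000,4.0000)
p' = p + 1/8·F = (11.3125,7.5000)

Fx=-5.5000 Fy=4.0000 x'=11.3125 y'=7.5000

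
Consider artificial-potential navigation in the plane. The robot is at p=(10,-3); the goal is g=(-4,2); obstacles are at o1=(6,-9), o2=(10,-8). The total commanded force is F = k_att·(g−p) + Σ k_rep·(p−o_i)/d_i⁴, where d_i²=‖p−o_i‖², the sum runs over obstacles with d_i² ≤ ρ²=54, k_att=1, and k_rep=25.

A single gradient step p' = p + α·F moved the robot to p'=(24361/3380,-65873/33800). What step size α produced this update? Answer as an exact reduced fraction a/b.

α = 1/5

F_att = 1·(g−p) = 1·(-14,5) = (-14.0000,5.0000)
o1: d²=52 ≤ ρ²=54; F_rep = 25·(4,6)/52² = (0.0370,0.0555)
o2: d²=25 ≤ ρ²=54; F_rep = 25·(0,5)/25² = (0.0000,0.2000)
F = F_att + ΣF_rep = (-13.9630,5.2555)
Δp = p'−p = (-2.7926,1.0511); α = Δx/Fx = (-9439/3380) / (-9439/676) = 1/5
check: Δy/Fy = (35527/33800) / (35527/6760) = 1/5 ✓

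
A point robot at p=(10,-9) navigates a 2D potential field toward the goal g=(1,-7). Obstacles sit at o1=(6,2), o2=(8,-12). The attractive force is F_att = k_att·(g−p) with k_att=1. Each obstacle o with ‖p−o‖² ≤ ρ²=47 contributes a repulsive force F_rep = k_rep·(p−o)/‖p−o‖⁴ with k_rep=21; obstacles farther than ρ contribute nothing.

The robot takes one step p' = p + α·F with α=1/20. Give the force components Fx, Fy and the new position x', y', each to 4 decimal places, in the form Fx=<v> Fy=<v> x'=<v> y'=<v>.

Fx=-8.7515 Fy=2.3728 x'=9.5624 y'=-8.8814

F_att = 1·(g−p) = 1·(-9,2) = (-9.0000,2.0000)
o1: d²=137 > ρ²=47 → inactive
o2: d²=13 ≤ ρ²=47; F_rep = 21·(2,3)/13² = (0.2485,0.3728)
F = F_att + ΣF_rep = (-8.7515,2.3728)
p' = p + 1/20·F = (9.5624,-8.8814)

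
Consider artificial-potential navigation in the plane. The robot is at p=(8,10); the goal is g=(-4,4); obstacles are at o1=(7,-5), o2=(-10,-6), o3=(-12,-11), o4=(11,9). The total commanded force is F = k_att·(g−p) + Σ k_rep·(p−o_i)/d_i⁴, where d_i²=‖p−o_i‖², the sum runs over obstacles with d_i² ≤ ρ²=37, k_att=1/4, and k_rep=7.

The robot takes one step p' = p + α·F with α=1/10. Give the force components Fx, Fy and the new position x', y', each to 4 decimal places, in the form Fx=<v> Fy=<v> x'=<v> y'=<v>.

F_att = 1/4·(g−p) = 1/4·(-12,-6) = (-3.0000,-1.5000)
o1: d²=226 > ρ²=37 → inactive
o2: d²=580 > ρ²=37 → inactive
o3: d²=841 > ρ²=37 → inactive
o4: d²=10 ≤ ρ²=37; F_rep = 7·(-3,1)/10² = (-0.2100,0.0700)
F = F_att + ΣF_rep = (-3.2100,-1.4300)
p' = p + 1/10·F = (7.6790,9.8570)

Fx=-3.2100 Fy=-1.4300 x'=7.6790 y'=9.8570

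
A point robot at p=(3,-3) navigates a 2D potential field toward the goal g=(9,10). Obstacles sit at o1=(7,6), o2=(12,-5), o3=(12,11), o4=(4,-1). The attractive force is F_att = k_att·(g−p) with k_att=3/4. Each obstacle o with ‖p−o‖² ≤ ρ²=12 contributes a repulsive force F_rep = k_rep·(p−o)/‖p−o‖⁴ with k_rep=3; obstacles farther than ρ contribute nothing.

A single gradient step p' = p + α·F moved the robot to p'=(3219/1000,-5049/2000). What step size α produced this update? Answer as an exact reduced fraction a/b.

α = 1/20

F_att = 3/4·(g−p) = 3/4·(6,13) = (4.5000,9.7500)
o1: d²=97 > ρ²=12 → inactive
o2: d²=85 > ρ²=12 → inactive
o3: d²=277 > ρ²=12 → inactive
o4: d²=5 ≤ ρ²=12; F_rep = 3·(-1,-2)/5² = (-0.1200,-0.2400)
F = F_att + ΣF_rep = (4.3800,9.5100)
Δp = p'−p = (0.2190,0.4755); α = Δx/Fx = (219/1000) / (219/50) = 1/20
check: Δy/Fy = (951/2000) / (951/100) = 1/20 ✓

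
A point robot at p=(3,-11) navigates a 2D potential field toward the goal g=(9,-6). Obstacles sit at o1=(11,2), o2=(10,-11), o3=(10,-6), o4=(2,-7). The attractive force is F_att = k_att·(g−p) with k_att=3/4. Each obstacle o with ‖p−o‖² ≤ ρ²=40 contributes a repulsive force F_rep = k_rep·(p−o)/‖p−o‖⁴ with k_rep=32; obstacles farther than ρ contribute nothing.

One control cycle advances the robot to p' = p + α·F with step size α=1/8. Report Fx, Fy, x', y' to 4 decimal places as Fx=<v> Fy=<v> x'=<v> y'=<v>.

Fx=4.6107 Fy=3.3071 x'=3.5763 y'=-10.5866

F_att = 3/4·(g−p) = 3/4·(6,5) = (4.5000,3.7500)
o1: d²=233 > ρ²=40 → inactive
o2: d²=49 > ρ²=40 → inactive
o3: d²=74 > ρ²=40 → inactive
o4: d²=17 ≤ ρ²=40; F_rep = 32·(1,-4)/17² = (0.1107,-0.4429)
F = F_att + ΣF_rep = (4.6107,3.3071)
p' = p + 1/8·F = (3.5763,-10.5866)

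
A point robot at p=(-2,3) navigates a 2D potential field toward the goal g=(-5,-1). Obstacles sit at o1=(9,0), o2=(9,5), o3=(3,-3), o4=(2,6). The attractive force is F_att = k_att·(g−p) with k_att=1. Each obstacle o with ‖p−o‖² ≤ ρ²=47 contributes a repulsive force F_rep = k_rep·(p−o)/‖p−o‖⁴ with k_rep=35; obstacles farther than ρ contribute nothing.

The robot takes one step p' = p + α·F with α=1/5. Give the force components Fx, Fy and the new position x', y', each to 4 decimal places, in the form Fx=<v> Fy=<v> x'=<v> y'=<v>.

Fx=-3.2240 Fy=-4.1680 x'=-2.6448 y'=2.1664

F_att = 1·(g−p) = 1·(-3,-4) = (-3.0000,-4.0000)
o1: d²=130 > ρ²=47 → inactive
o2: d²=125 > ρ²=47 → inactive
o3: d²=61 > ρ²=47 → inactive
o4: d²=25 ≤ ρ²=47; F_rep = 35·(-4,-3)/25² = (-0.2240,-0.1680)
F = F_att + ΣF_rep = (-3.2240,-4.1680)
p' = p + 1/5·F = (-2.6448,2.1664)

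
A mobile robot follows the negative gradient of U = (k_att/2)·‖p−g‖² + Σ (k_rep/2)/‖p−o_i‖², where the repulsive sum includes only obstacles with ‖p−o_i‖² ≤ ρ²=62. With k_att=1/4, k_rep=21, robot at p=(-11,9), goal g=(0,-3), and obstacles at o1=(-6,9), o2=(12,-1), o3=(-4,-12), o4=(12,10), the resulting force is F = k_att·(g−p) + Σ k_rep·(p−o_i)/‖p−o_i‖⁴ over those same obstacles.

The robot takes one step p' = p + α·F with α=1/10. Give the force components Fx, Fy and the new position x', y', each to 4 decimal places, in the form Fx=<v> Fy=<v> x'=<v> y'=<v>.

F_att = 1/4·(g−p) = 1/4·(11,-12) = (2.7500,-3.0000)
o1: d²=25 ≤ ρ²=62; F_rep = 21·(-5,0)/25² = (-0.1680,0.0000)
o2: d²=629 > ρ²=62 → inactive
o3: d²=490 > ρ²=62 → inactive
o4: d²=530 > ρ²=62 → inactive
F = F_att + ΣF_rep = (2.5820,-3.0000)
p' = p + 1/10·F = (-10.7418,8.7000)

Fx=2.5820 Fy=-3.0000 x'=-10.7418 y'=8.7000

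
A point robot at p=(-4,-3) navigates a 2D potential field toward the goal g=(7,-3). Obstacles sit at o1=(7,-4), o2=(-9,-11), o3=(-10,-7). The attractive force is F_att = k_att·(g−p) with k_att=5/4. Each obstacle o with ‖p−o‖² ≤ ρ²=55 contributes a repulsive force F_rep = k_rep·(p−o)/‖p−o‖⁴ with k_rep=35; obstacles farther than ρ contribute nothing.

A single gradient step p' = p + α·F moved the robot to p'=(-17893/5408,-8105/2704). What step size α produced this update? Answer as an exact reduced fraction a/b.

F_att = 5/4·(g−p) = 5/4·(11,0) = (13.7500,0.0000)
o1: d²=122 > ρ²=55 → inactive
o2: d²=89 > ρ²=55 → inactive
o3: d²=52 ≤ ρ²=55; F_rep = 35·(6,4)/52² = (0.0777,0.0518)
F = F_att + ΣF_rep = (13.8277,0.0518)
Δp = p'−p = (0.6914,0.0026); α = Δx/Fx = (3739/5408) / (18695/1352) = 1/20
check: Δy/Fy = (7/2704) / (35/676) = 1/20 ✓

α = 1/20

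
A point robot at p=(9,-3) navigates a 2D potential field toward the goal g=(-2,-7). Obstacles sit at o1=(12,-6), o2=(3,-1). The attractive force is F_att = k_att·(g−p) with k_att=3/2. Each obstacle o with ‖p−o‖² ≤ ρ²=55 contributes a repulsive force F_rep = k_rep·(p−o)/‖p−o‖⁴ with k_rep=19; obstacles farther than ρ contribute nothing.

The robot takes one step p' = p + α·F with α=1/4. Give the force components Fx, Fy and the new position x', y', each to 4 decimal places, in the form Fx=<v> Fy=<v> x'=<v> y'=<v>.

F_att = 3/2·(g−p) = 3/2·(-11,-4) = (-16.5000,-6.0000)
o1: d²=18 ≤ ρ²=55; F_rep = 19·(-3,3)/18² = (-0.1759,0.1759)
o2: d²=40 ≤ ρ²=55; F_rep = 19·(6,-2)/40² = (0.0712,-0.0238)
F = F_att + ΣF_rep = (-16.6047,-5.8478)
p' = p + 1/4·F = (4.8488,-4.4620)

Fx=-16.6047 Fy=-5.8478 x'=4.8488 y'=-4.4620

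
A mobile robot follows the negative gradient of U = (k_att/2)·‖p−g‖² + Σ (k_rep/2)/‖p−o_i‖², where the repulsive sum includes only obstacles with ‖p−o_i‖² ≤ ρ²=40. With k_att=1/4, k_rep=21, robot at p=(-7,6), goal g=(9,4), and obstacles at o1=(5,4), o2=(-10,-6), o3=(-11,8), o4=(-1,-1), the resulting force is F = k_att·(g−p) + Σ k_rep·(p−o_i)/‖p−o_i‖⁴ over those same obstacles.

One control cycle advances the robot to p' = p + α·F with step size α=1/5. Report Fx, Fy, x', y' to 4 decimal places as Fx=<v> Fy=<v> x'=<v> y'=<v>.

Fx=4.2100 Fy=-0.6050 x'=-6.1580 y'=5.8790

F_att = 1/4·(g−p) = 1/4·(16,-2) = (4.0000,-0.5000)
o1: d²=148 > ρ²=40 → inactive
o2: d²=153 > ρ²=40 → inactive
o3: d²=20 ≤ ρ²=40; F_rep = 21·(4,-2)/20² = (0.2100,-0.1050)
o4: d²=85 > ρ²=40 → inactive
F = F_att + ΣF_rep = (4.2100,-0.6050)
p' = p + 1/5·F = (-6.1580,5.8790)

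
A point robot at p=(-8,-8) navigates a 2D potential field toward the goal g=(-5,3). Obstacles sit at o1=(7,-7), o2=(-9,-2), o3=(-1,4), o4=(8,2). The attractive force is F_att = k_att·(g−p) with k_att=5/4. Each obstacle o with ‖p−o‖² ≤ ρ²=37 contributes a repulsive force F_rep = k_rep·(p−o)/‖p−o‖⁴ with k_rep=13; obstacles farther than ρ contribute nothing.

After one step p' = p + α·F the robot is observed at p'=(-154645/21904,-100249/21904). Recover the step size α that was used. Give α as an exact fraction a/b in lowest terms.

F_att = 5/4·(g−p) = 5/4·(3,11) = (3.7500,13.7500)
o1: d²=226 > ρ²=37 → inactive
o2: d²=37 ≤ ρ²=37; F_rep = 13·(1,-6)/37² = (0.0095,-0.0570)
o3: d²=193 > ρ²=37 → inactive
o4: d²=356 > ρ²=37 → inactive
F = F_att + ΣF_rep = (3.7595,13.6930)
Δp = p'−p = (0.9399,3.4233); α = Δx/Fx = (20587/21904) / (20587/5476) = 1/4
check: Δy/Fy = (74983/21904) / (74983/5476) = 1/4 ✓

α = 1/4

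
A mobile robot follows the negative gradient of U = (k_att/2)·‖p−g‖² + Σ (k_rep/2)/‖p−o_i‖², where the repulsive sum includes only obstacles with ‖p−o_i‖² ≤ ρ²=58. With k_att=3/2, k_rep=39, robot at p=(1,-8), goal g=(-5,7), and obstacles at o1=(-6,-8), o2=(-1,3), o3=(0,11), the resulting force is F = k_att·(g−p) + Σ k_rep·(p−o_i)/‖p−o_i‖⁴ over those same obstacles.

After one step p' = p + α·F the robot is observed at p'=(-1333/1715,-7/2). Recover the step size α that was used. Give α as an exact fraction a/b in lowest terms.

F_att = 3/2·(g−p) = 3/2·(-6,15) = (-9.0000,22.5000)
o1: d²=49 ≤ ρ²=58; F_rep = 39·(7,0)/49² = (0.1137,0.0000)
o2: d²=125 > ρ²=58 → inactive
o3: d²=362 > ρ²=58 → inactive
F = F_att + ΣF_rep = (-8.8863,22.5000)
Δp = p'−p = (-1.7773,4.5000); α = Δx/Fx = (-3048/1715) / (-3048/343) = 1/5
check: Δy/Fy = (9/2) / (45/2) = 1/5 ✓

α = 1/5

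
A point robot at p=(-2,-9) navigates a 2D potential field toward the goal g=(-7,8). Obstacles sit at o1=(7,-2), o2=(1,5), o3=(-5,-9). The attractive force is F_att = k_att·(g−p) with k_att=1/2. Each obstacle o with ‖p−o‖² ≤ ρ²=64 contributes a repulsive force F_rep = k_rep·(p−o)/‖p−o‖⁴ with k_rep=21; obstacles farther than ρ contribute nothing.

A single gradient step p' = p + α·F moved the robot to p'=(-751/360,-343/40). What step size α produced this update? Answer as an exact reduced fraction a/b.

α = 1/20

F_att = 1/2·(g−p) = 1/2·(-5,17) = (-2.5000,8.5000)
o1: d²=130 > ρ²=64 → inactive
o2: d²=205 > ρ²=64 → inactive
o3: d²=9 ≤ ρ²=64; F_rep = 21·(3,0)/9² = (0.7778,0.0000)
F = F_att + ΣF_rep = (-1.7222,8.5000)
Δp = p'−p = (-0.0861,0.4250); α = Δx/Fx = (-31/360) / (-31/18) = 1/20
check: Δy/Fy = (17/40) / (17/2) = 1/20 ✓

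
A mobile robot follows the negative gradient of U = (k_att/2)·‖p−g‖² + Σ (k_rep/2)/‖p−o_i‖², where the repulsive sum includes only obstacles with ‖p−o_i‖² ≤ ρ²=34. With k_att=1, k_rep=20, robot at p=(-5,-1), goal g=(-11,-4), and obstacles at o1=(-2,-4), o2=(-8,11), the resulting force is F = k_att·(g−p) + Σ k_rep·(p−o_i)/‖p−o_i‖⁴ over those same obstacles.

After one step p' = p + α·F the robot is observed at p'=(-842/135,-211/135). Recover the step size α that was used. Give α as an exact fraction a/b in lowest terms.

F_att = 1·(g−p) = 1·(-6,-3) = (-6.0000,-3.0000)
o1: d²=18 ≤ ρ²=34; F_rep = 20·(-3,3)/18² = (-0.1852,0.1852)
o2: d²=153 > ρ²=34 → inactive
F = F_att + ΣF_rep = (-6.1852,-2.8148)
Δp = p'−p = (-1.2370,-0.5630); α = Δx/Fx = (-167/135) / (-167/27) = 1/5
check: Δy/Fy = (-76/135) / (-76/27) = 1/5 ✓

α = 1/5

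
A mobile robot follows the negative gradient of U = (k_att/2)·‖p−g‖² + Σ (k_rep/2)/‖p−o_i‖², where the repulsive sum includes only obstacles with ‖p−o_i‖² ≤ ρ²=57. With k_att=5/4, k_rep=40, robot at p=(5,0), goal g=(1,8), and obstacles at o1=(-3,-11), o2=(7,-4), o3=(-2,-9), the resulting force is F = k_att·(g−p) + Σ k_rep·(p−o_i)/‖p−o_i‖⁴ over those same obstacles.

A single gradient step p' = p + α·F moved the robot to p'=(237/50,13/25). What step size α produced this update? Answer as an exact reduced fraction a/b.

α = 1/20

F_att = 5/4·(g−p) = 5/4·(-4,8) = (-5.0000,10.0000)
o1: d²=185 > ρ²=57 → inactive
o2: d²=20 ≤ ρ²=57; F_rep = 40·(-2,4)/20² = (-0.2000,0.4000)
o3: d²=130 > ρ²=57 → inactive
F = F_att + ΣF_rep = (-5.2000,10.4000)
Δp = p'−p = (-0.2600,0.5200); α = Δx/Fx = (-13/50) / (-26/5) = 1/20
check: Δy/Fy = (13/25) / (52/5) = 1/20 ✓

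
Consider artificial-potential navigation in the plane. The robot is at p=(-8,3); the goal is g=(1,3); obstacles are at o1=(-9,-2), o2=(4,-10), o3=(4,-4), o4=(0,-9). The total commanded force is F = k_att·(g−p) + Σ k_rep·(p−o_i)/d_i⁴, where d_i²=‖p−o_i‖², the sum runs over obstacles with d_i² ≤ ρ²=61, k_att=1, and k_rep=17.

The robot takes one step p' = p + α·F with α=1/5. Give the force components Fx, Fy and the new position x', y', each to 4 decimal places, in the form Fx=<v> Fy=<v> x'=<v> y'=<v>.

Fx=9.0251 Fy=0.1257 x'=-6.1950 y'=3.0251

F_att = 1·(g−p) = 1·(9,0) = (9.0000,0.0000)
o1: d²=26 ≤ ρ²=61; F_rep = 17·(1,5)/26² = (0.0251,0.1257)
o2: d²=313 > ρ²=61 → inactive
o3: d²=193 > ρ²=61 → inactive
o4: d²=208 > ρ²=61 → inactive
F = F_att + ΣF_rep = (9.0251,0.1257)
p' = p + 1/5·F = (-6.1950,3.0251)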